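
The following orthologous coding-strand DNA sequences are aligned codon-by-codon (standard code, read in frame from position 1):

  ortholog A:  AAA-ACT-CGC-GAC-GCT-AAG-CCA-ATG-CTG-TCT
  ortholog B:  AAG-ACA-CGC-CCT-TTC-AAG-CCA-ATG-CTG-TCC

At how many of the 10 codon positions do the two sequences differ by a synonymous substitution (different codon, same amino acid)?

Codon 1: AAA Lys / AAG Lys — synonymous.
Codon 2: ACT Thr / ACA Thr — synonymous.
Codon 3: CGC Arg / CGC Arg — identical.
Codon 4: GAC Asp / CCT Pro — nonsynonymous.
Codon 5: GCT Ala / TTC Phe — nonsynonymous.
Codon 6: AAG Lys / AAG Lys — identical.
Codon 7: CCA Pro / CCA Pro — identical.
Codon 8: ATG Met / ATG Met — identical.
Codon 9: CTG Leu / CTG Leu — identical.
Codon 10: TCT Ser / TCC Ser — synonymous.
Synonymous differences: 3.

3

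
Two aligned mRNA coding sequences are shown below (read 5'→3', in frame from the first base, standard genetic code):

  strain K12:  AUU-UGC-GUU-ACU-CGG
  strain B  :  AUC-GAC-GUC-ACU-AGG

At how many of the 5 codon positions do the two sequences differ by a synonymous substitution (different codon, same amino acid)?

3

Codon 1: AUU Ile / AUC Ile — synonymous.
Codon 2: UGC Cys / GAC Asp — nonsynonymous.
Codon 3: GUU Val / GUC Val — synonymous.
Codon 4: ACU Thr / ACU Thr — identical.
Codon 5: CGG Arg / AGG Arg — synonymous.
Synonymous differences: 3.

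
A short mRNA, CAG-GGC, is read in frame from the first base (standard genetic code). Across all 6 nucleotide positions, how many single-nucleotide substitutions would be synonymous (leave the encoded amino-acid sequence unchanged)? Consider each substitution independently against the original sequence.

Codon 1 (CAG, Gln): 1 synonymous substitution.
Codon 2 (GGC, Gly): 3 synonymous substitutions.
Total: 1 + 3 = 4.

4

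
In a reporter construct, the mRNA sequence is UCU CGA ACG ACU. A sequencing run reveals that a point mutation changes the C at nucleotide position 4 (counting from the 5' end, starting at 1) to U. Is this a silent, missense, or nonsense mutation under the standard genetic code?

nonsense

Position 4 falls in codon 2: CGA → Arg.
After the substitution the codon is UGA → Stop.
The new codon is a stop codon, so this is a nonsense mutation.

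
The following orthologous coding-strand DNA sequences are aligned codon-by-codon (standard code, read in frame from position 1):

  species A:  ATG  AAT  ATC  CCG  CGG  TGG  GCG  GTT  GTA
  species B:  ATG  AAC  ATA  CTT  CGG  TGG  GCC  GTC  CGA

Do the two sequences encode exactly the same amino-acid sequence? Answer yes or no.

no

Codon 1: ATG Met / ATG Met — identical.
Codon 2: AAT Asn / AAC Asn — synonymous.
Codon 3: ATC Ile / ATA Ile — synonymous.
Codon 4: CCG Pro / CTT Leu — nonsynonymous.
Codon 5: CGG Arg / CGG Arg — identical.
Codon 6: TGG Trp / TGG Trp — identical.
Codon 7: GCG Ala / GCC Ala — synonymous.
Codon 8: GTT Val / GTC Val — synonymous.
Codon 9: GTA Val / CGA Arg — nonsynonymous.
Nonsynonymous differences: 2 → different protein.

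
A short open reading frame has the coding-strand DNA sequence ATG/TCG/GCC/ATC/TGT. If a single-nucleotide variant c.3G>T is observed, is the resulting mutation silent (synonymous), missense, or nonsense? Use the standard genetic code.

missense

Position 3 falls in codon 1: ATG → Met.
After the substitution the codon is ATT → Ile.
Met ≠ Ile, so this is a missense mutation.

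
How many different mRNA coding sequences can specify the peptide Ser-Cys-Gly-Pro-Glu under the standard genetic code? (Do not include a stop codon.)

384

Ser: 6 codons.
Cys: 2 codons.
Gly: 4 codons.
Pro: 4 codons.
Glu: 2 codons.
6 × 2 × 4 × 4 × 2 = 384.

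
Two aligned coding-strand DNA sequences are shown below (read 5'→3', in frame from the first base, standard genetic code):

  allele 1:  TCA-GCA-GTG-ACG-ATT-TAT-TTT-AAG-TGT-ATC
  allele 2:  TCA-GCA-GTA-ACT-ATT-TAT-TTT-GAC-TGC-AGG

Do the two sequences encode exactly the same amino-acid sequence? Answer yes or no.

Codon 1: TCA Ser / TCA Ser — identical.
Codon 2: GCA Ala / GCA Ala — identical.
Codon 3: GTG Val / GTA Val — synonymous.
Codon 4: ACG Thr / ACT Thr — synonymous.
Codon 5: ATT Ile / ATT Ile — identical.
Codon 6: TAT Tyr / TAT Tyr — identical.
Codon 7: TTT Phe / TTT Phe — identical.
Codon 8: AAG Lys / GAC Asp — nonsynonymous.
Codon 9: TGT Cys / TGC Cys — synonymous.
Codon 10: ATC Ile / AGG Arg — nonsynonymous.
Nonsynonymous differences: 2 → different protein.

no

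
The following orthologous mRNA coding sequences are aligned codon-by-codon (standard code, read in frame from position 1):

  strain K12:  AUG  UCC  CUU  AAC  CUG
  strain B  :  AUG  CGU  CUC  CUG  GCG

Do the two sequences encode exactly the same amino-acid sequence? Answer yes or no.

no

Codon 1: AUG Met / AUG Met — identical.
Codon 2: UCC Ser / CGU Arg — nonsynonymous.
Codon 3: CUU Leu / CUC Leu — synonymous.
Codon 4: AAC Asn / CUG Leu — nonsynonymous.
Codon 5: CUG Leu / GCG Ala — nonsynonymous.
Nonsynonymous differences: 3 → different protein.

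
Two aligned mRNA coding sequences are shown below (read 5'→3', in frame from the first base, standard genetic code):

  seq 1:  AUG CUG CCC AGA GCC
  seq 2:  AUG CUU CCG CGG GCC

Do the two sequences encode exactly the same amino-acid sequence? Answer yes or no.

yes

Codon 1: AUG Met / AUG Met — identical.
Codon 2: CUG Leu / CUU Leu — synonymous.
Codon 3: CCC Pro / CCG Pro — synonymous.
Codon 4: AGA Arg / CGG Arg — synonymous.
Codon 5: GCC Ala / GCC Ala — identical.
Nonsynonymous differences: 0 → same protein.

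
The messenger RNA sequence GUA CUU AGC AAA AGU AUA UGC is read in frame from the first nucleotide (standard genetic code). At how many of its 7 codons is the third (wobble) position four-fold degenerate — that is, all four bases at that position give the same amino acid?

2

Codon 1 GUA (Val): third position 4-fold.
Codon 2 CUU (Leu): third position 4-fold.
Codon 3 AGC (Ser): third position 2-fold.
Codon 4 AAA (Lys): third position 2-fold.
Codon 5 AGU (Ser): third position 2-fold.
Codon 6 AUA (Ile): third position 3-fold.
Codon 7 UGC (Cys): third position 2-fold.
Four-fold degenerate third positions: 2.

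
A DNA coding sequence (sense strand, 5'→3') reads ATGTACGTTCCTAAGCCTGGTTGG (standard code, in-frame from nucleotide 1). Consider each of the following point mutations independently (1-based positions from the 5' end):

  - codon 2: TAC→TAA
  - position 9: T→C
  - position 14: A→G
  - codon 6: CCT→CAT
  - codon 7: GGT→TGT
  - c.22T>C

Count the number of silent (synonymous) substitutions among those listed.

1

Codon 2: TAC (Tyr) → TAA (Stop) — nonsense.
Codon 3: GTT (Val) → GTC (Val) — synonymous.
Codon 5: AAG (Lys) → AGG (Arg) — missense.
Codon 6: CCT (Pro) → CAT (His) — missense.
Codon 7: GGT (Gly) → TGT (Cys) — missense.
Codon 8: TGG (Trp) → CGG (Arg) — missense.
Synonymous: 1 of 6.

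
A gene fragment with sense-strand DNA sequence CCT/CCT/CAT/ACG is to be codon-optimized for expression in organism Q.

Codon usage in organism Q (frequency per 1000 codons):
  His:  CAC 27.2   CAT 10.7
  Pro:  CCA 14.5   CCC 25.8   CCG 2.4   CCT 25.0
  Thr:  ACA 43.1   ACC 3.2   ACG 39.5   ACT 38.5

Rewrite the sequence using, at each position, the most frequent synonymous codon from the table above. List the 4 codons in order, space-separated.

Codon 1 (Pro): best is CCC at 25.8.
Codon 2 (Pro): best is CCC at 25.8.
Codon 3 (His): best is CAC at 27.2.
Codon 4 (Thr): best is ACA at 43.1.

CCC CCC CAC ACA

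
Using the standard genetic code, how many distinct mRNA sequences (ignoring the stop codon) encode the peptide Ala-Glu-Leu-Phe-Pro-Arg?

2304

Ala: 4 codons.
Glu: 2 codons.
Leu: 6 codons.
Phe: 2 codons.
Pro: 4 codons.
Arg: 6 codons.
4 × 2 × 6 × 2 × 4 × 6 = 2304.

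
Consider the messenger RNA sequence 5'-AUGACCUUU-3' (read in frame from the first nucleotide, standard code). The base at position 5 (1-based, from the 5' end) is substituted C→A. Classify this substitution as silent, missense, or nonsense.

missense

Position 5 falls in codon 2: ACC → Thr.
After the substitution the codon is AAC → Asn.
Thr ≠ Asn, so this is a missense mutation.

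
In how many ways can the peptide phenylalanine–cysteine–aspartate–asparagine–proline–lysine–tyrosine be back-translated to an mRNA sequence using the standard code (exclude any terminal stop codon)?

256

Phe: 2 codons.
Cys: 2 codons.
Asp: 2 codons.
Asn: 2 codons.
Pro: 4 codons.
Lys: 2 codons.
Tyr: 2 codons.
2 × 2 × 2 × 2 × 4 × 2 × 2 = 256.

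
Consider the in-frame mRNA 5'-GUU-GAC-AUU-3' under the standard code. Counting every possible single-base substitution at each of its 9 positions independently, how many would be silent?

6

Codon 1 (GUU, Val): 3 synonymous substitutions.
Codon 2 (GAC, Asp): 1 synonymous substitution.
Codon 3 (AUU, Ile): 2 synonymous substitutions.
Total: 3 + 1 + 2 = 6.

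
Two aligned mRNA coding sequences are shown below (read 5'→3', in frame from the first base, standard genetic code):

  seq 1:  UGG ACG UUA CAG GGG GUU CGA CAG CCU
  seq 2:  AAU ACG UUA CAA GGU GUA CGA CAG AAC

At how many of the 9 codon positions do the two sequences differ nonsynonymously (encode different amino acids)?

2

Codon 1: UGG Trp / AAU Asn — nonsynonymous.
Codon 2: ACG Thr / ACG Thr — identical.
Codon 3: UUA Leu / UUA Leu — identical.
Codon 4: CAG Gln / CAA Gln — synonymous.
Codon 5: GGG Gly / GGU Gly — synonymous.
Codon 6: GUU Val / GUA Val — synonymous.
Codon 7: CGA Arg / CGA Arg — identical.
Codon 8: CAG Gln / CAG Gln — identical.
Codon 9: CCU Pro / AAC Asn — nonsynonymous.
Nonsynonymous differences: 2.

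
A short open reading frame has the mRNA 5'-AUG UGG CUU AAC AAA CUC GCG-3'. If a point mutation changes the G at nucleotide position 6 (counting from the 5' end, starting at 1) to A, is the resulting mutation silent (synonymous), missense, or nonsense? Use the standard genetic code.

Position 6 falls in codon 2: UGG → Trp.
After the substitution the codon is UGA → Stop.
The new codon is a stop codon, so this is a nonsense mutation.

nonsense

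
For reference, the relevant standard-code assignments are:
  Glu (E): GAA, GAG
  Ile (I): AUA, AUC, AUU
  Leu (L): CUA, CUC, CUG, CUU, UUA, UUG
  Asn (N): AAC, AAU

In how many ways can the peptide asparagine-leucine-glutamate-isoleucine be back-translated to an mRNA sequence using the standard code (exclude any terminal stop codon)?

72

Asn: 2 codons.
Leu: 6 codons.
Glu: 2 codons.
Ile: 3 codons.
2 × 6 × 2 × 3 = 72.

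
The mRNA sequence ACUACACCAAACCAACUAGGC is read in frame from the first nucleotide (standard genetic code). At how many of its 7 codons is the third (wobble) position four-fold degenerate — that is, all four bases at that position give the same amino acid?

5

Codon 1 ACU (Thr): third position 4-fold.
Codon 2 ACA (Thr): third position 4-fold.
Codon 3 CCA (Pro): third position 4-fold.
Codon 4 AAC (Asn): third position 2-fold.
Codon 5 CAA (Gln): third position 2-fold.
Codon 6 CUA (Leu): third position 4-fold.
Codon 7 GGC (Gly): third position 4-fold.
Four-fold degenerate third positions: 5.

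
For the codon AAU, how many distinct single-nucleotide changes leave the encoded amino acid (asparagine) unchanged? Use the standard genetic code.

1

Position 1: none → 0 synonymous.
Position 2: none → 0 synonymous.
Position 3: AAC → 1 synonymous.
Total: 0 + 0 + 1 = 1.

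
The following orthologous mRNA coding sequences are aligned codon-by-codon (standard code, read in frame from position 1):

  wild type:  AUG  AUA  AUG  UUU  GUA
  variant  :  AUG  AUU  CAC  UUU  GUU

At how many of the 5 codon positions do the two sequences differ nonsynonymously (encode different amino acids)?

Codon 1: AUG Met / AUG Met — identical.
Codon 2: AUA Ile / AUU Ile — synonymous.
Codon 3: AUG Met / CAC His — nonsynonymous.
Codon 4: UUU Phe / UUU Phe — identical.
Codon 5: GUA Val / GUU Val — synonymous.
Nonsynonymous differences: 1.

1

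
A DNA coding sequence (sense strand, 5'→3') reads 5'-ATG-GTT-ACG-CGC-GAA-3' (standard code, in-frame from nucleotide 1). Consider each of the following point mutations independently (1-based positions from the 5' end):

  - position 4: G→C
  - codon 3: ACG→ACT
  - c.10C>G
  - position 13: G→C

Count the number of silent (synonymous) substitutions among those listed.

Codon 2: GTT (Val) → CTT (Leu) — missense.
Codon 3: ACG (Thr) → ACT (Thr) — synonymous.
Codon 4: CGC (Arg) → GGC (Gly) — missense.
Codon 5: GAA (Glu) → CAA (Gln) — missense.
Synonymous: 1 of 4.

1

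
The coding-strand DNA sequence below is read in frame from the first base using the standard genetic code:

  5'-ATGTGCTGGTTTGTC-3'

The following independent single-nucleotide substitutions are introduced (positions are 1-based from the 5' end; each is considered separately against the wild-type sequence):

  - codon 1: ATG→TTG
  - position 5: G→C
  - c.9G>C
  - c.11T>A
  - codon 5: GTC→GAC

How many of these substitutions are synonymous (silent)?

Codon 1: ATG (Met) → TTG (Leu) — missense.
Codon 2: TGC (Cys) → TCC (Ser) — missense.
Codon 3: TGG (Trp) → TGC (Cys) — missense.
Codon 4: TTT (Phe) → TAT (Tyr) — missense.
Codon 5: GTC (Val) → GAC (Asp) — missense.
Synonymous: 0 of 5.

0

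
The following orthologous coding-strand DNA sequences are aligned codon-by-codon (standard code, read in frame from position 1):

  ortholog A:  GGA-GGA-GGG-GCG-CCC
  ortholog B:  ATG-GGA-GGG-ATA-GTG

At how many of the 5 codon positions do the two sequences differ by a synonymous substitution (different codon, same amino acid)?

Codon 1: GGA Gly / ATG Met — nonsynonymous.
Codon 2: GGA Gly / GGA Gly — identical.
Codon 3: GGG Gly / GGG Gly — identical.
Codon 4: GCG Ala / ATA Ile — nonsynonymous.
Codon 5: CCC Pro / GTG Val — nonsynonymous.
Synonymous differences: 0.

0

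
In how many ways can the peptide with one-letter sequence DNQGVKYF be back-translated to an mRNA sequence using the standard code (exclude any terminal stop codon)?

Asp: 2 codons.
Asn: 2 codons.
Gln: 2 codons.
Gly: 4 codons.
Val: 4 codons.
Lys: 2 codons.
Tyr: 2 codons.
Phe: 2 codons.
2 × 2 × 2 × 4 × 4 × 2 × 2 × 2 = 1024.

1024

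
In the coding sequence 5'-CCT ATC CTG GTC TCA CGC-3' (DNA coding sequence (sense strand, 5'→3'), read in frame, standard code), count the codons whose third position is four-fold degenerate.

Codon 1 CCT (Pro): third position 4-fold.
Codon 2 ATC (Ile): third position 3-fold.
Codon 3 CTG (Leu): third position 4-fold.
Codon 4 GTC (Val): third position 4-fold.
Codon 5 TCA (Ser): third position 4-fold.
Codon 6 CGC (Arg): third position 4-fold.
Four-fold degenerate third positions: 5.

5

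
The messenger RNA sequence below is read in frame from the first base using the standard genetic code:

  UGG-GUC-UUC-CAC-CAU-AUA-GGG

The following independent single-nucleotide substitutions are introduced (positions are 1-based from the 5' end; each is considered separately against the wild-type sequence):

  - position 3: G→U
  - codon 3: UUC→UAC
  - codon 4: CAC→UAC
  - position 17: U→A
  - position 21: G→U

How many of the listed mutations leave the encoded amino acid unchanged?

1

Codon 1: UGG (Trp) → UGU (Cys) — missense.
Codon 3: UUC (Phe) → UAC (Tyr) — missense.
Codon 4: CAC (His) → UAC (Tyr) — missense.
Codon 6: AUA (Ile) → AAA (Lys) — missense.
Codon 7: GGG (Gly) → GGU (Gly) — synonymous.
Synonymous: 1 of 5.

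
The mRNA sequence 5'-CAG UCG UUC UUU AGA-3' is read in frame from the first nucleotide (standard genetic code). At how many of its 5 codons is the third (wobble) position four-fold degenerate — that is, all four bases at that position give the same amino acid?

Codon 1 CAG (Gln): third position 2-fold.
Codon 2 UCG (Ser): third position 4-fold.
Codon 3 UUC (Phe): third position 2-fold.
Codon 4 UUU (Phe): third position 2-fold.
Codon 5 AGA (Arg): third position 2-fold.
Four-fold degenerate third positions: 1.

1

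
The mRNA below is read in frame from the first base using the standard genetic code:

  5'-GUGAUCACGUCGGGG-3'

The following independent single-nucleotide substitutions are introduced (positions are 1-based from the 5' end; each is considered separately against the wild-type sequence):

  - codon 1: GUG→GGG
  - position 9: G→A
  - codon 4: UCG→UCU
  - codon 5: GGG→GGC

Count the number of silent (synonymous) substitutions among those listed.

3

Codon 1: GUG (Val) → GGG (Gly) — missense.
Codon 3: ACG (Thr) → ACA (Thr) — synonymous.
Codon 4: UCG (Ser) → UCU (Ser) — synonymous.
Codon 5: GGG (Gly) → GGC (Gly) — synonymous.
Synonymous: 3 of 4.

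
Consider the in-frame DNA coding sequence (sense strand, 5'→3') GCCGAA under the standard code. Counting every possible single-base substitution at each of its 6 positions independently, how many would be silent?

Codon 1 (GCC, Ala): 3 synonymous substitutions.
Codon 2 (GAA, Glu): 1 synonymous substitution.
Total: 3 + 1 = 4.

4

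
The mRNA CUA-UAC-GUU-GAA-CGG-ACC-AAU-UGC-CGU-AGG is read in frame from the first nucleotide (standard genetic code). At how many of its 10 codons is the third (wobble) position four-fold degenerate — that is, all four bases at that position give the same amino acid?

Codon 1 CUA (Leu): third position 4-fold.
Codon 2 UAC (Tyr): third position 2-fold.
Codon 3 GUU (Val): third position 4-fold.
Codon 4 GAA (Glu): third position 2-fold.
Codon 5 CGG (Arg): third position 4-fold.
Codon 6 ACC (Thr): third position 4-fold.
Codon 7 AAU (Asn): third position 2-fold.
Codon 8 UGC (Cys): third position 2-fold.
Codon 9 CGU (Arg): third position 4-fold.
Codon 10 AGG (Arg): third position 2-fold.
Four-fold degenerate third positions: 5.

5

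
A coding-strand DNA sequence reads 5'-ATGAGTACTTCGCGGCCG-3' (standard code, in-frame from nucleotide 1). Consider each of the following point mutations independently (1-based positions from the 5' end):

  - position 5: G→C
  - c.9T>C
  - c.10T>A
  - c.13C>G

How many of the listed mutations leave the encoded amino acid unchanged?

Codon 2: AGT (Ser) → ACT (Thr) — missense.
Codon 3: ACT (Thr) → ACC (Thr) — synonymous.
Codon 4: TCG (Ser) → ACG (Thr) — missense.
Codon 5: CGG (Arg) → GGG (Gly) — missense.
Synonymous: 1 of 4.

1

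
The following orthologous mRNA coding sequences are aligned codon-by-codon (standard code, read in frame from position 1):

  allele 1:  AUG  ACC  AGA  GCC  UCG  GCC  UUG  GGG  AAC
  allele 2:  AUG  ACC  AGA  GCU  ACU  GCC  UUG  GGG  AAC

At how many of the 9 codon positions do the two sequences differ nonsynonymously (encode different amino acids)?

Codon 1: AUG Met / AUG Met — identical.
Codon 2: ACC Thr / ACC Thr — identical.
Codon 3: AGA Arg / AGA Arg — identical.
Codon 4: GCC Ala / GCU Ala — synonymous.
Codon 5: UCG Ser / ACU Thr — nonsynonymous.
Codon 6: GCC Ala / GCC Ala — identical.
Codon 7: UUG Leu / UUG Leu — identical.
Codon 8: GGG Gly / GGG Gly — identical.
Codon 9: AAC Asn / AAC Asn — identical.
Nonsynonymous differences: 1.

1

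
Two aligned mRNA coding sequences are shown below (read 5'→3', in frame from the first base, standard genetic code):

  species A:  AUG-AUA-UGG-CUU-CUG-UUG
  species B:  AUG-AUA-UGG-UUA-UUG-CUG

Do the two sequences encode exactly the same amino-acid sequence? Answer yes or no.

yes

Codon 1: AUG Met / AUG Met — identical.
Codon 2: AUA Ile / AUA Ile — identical.
Codon 3: UGG Trp / UGG Trp — identical.
Codon 4: CUU Leu / UUA Leu — synonymous.
Codon 5: CUG Leu / UUG Leu — synonymous.
Codon 6: UUG Leu / CUG Leu — synonymous.
Nonsynonymous differences: 0 → same protein.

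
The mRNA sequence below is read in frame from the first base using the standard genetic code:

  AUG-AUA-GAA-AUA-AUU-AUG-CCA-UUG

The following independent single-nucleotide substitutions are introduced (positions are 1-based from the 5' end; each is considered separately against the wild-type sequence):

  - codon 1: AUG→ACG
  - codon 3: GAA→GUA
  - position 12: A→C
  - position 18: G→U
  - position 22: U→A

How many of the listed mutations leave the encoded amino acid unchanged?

Codon 1: AUG (Met) → ACG (Thr) — missense.
Codon 3: GAA (Glu) → GUA (Val) — missense.
Codon 4: AUA (Ile) → AUC (Ile) — synonymous.
Codon 6: AUG (Met) → AUU (Ile) — missense.
Codon 8: UUG (Leu) → AUG (Met) — missense.
Synonymous: 1 of 5.

1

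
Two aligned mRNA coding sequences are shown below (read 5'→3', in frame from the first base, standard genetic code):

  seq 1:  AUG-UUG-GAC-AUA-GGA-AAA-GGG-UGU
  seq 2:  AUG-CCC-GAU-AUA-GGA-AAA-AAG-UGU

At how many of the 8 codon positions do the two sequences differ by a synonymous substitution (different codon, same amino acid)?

Codon 1: AUG Met / AUG Met — identical.
Codon 2: UUG Leu / CCC Pro — nonsynonymous.
Codon 3: GAC Asp / GAU Asp — synonymous.
Codon 4: AUA Ile / AUA Ile — identical.
Codon 5: GGA Gly / GGA Gly — identical.
Codon 6: AAA Lys / AAA Lys — identical.
Codon 7: GGG Gly / AAG Lys — nonsynonymous.
Codon 8: UGU Cys / UGU Cys — identical.
Synonymous differences: 1.

1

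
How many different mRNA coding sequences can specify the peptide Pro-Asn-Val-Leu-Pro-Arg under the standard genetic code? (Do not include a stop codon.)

Pro: 4 codons.
Asn: 2 codons.
Val: 4 codons.
Leu: 6 codons.
Pro: 4 codons.
Arg: 6 codons.
4 × 2 × 4 × 6 × 4 × 6 = 4608.

4608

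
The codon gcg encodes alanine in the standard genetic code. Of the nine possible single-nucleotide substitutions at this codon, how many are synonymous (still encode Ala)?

Position 1: none → 0 synonymous.
Position 2: none → 0 synonymous.
Position 3: GCT, GCC, GCA → 3 synonymous.
Total: 0 + 0 + 3 = 3.

3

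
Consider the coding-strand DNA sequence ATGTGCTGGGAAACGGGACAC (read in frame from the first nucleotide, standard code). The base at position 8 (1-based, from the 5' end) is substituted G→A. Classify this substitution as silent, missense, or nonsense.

nonsense

Position 8 falls in codon 3: TGG → Trp.
After the substitution the codon is TAG → Stop.
The new codon is a stop codon, so this is a nonsense mutation.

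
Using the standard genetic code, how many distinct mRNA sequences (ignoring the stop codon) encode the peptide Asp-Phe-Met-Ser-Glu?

48

Asp: 2 codons.
Phe: 2 codons.
Met: 1 codon.
Ser: 6 codons.
Glu: 2 codons.
2 × 2 × 1 × 6 × 2 = 48.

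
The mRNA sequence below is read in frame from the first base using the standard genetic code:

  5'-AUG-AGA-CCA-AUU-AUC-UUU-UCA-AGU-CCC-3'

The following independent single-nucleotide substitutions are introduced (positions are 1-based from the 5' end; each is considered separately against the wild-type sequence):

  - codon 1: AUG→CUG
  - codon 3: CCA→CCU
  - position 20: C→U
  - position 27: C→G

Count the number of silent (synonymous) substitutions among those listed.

2

Codon 1: AUG (Met) → CUG (Leu) — missense.
Codon 3: CCA (Pro) → CCU (Pro) — synonymous.
Codon 7: UCA (Ser) → UUA (Leu) — missense.
Codon 9: CCC (Pro) → CCG (Pro) — synonymous.
Synonymous: 2 of 4.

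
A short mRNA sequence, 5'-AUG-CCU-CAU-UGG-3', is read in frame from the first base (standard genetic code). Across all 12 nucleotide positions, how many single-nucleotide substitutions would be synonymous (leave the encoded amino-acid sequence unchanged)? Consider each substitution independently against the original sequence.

4

Codon 1 (AUG, Met): 0 synonymous substitutions.
Codon 2 (CCU, Pro): 3 synonymous substitutions.
Codon 3 (CAU, His): 1 synonymous substitution.
Codon 4 (UGG, Trp): 0 synonymous substitutions.
Total: 0 + 3 + 1 + 0 = 4.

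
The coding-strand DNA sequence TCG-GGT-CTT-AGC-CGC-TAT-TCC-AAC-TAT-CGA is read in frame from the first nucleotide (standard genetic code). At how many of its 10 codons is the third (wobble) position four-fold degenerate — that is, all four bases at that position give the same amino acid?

6

Codon 1 TCG (Ser): third position 4-fold.
Codon 2 GGT (Gly): third position 4-fold.
Codon 3 CTT (Leu): third position 4-fold.
Codon 4 AGC (Ser): third position 2-fold.
Codon 5 CGC (Arg): third position 4-fold.
Codon 6 TAT (Tyr): third position 2-fold.
Codon 7 TCC (Ser): third position 4-fold.
Codon 8 AAC (Asn): third position 2-fold.
Codon 9 TAT (Tyr): third position 2-fold.
Codon 10 CGA (Arg): third position 4-fold.
Four-fold degenerate third positions: 6.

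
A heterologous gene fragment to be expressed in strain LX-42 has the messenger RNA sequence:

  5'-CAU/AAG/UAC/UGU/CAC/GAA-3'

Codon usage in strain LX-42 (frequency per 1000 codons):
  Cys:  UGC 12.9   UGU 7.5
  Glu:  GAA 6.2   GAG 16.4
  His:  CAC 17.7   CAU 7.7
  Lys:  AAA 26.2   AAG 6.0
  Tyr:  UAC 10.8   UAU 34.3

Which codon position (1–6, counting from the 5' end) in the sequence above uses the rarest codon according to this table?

Codon 1 CAU (His): 7.7 per 1000.
Codon 2 AAG (Lys): 6.0 per 1000.
Codon 3 UAC (Tyr): 10.8 per 1000.
Codon 4 UGU (Cys): 7.5 per 1000.
Codon 5 CAC (His): 17.7 per 1000.
Codon 6 GAA (Glu): 6.2 per 1000.
Lowest frequency is 6.0 at codon 2.

2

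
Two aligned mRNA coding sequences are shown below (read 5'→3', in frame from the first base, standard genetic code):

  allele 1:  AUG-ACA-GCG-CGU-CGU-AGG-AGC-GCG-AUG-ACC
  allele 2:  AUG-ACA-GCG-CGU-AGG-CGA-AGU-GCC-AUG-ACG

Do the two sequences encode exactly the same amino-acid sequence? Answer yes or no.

yes

Codon 1: AUG Met / AUG Met — identical.
Codon 2: ACA Thr / ACA Thr — identical.
Codon 3: GCG Ala / GCG Ala — identical.
Codon 4: CGU Arg / CGU Arg — identical.
Codon 5: CGU Arg / AGG Arg — synonymous.
Codon 6: AGG Arg / CGA Arg — synonymous.
Codon 7: AGC Ser / AGU Ser — synonymous.
Codon 8: GCG Ala / GCC Ala — synonymous.
Codon 9: AUG Met / AUG Met — identical.
Codon 10: ACC Thr / ACG Thr — synonymous.
Nonsynonymous differences: 0 → same protein.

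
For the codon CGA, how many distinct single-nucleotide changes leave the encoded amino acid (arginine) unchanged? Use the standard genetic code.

Position 1: AGA → 1 synonymous.
Position 2: none → 0 synonymous.
Position 3: CGU, CGC, CGG → 3 synonymous.
Total: 1 + 0 + 3 = 4.

4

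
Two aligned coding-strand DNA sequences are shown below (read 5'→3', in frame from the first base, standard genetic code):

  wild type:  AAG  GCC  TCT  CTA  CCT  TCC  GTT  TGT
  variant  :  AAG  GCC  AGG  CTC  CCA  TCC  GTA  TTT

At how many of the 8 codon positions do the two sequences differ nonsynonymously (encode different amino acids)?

2

Codon 1: AAG Lys / AAG Lys — identical.
Codon 2: GCC Ala / GCC Ala — identical.
Codon 3: TCT Ser / AGG Arg — nonsynonymous.
Codon 4: CTA Leu / CTC Leu — synonymous.
Codon 5: CCT Pro / CCA Pro — synonymous.
Codon 6: TCC Ser / TCC Ser — identical.
Codon 7: GTT Val / GTA Val — synonymous.
Codon 8: TGT Cys / TTT Phe — nonsynonymous.
Nonsynonymous differences: 2.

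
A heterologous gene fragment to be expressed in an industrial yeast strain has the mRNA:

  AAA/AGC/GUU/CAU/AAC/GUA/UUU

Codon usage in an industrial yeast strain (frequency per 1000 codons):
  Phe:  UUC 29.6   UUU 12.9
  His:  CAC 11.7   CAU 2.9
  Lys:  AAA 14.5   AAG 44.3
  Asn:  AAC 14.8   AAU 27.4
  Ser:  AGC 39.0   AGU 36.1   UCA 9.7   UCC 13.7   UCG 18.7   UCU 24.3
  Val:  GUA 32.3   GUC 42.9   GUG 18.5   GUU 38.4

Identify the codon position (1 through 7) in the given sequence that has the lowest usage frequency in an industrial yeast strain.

Codon 1 AAA (Lys): 14.5 per 1000.
Codon 2 AGC (Ser): 39.0 per 1000.
Codon 3 GUU (Val): 38.4 per 1000.
Codon 4 CAU (His): 2.9 per 1000.
Codon 5 AAC (Asn): 14.8 per 1000.
Codon 6 GUA (Val): 32.3 per 1000.
Codon 7 UUU (Phe): 12.9 per 1000.
Lowest frequency is 2.9 at codon 4.

4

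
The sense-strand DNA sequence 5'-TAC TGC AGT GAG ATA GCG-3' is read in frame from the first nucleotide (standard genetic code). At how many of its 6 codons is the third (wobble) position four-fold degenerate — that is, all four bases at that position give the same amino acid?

Codon 1 TAC (Tyr): third position 2-fold.
Codon 2 TGC (Cys): third position 2-fold.
Codon 3 AGT (Ser): third position 2-fold.
Codon 4 GAG (Glu): third position 2-fold.
Codon 5 ATA (Ile): third position 3-fold.
Codon 6 GCG (Ala): third position 4-fold.
Four-fold degenerate third positions: 1.

1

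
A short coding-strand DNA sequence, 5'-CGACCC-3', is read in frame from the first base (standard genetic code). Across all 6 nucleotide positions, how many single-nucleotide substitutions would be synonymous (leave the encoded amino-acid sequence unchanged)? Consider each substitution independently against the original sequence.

Codon 1 (CGA, Arg): 4 synonymous substitutions.
Codon 2 (CCC, Pro): 3 synonymous substitutions.
Total: 4 + 3 = 7.

7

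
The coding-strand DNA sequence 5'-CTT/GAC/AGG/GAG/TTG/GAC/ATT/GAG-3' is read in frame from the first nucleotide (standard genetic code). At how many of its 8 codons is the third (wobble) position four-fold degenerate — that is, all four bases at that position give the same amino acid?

1

Codon 1 CTT (Leu): third position 4-fold.
Codon 2 GAC (Asp): third position 2-fold.
Codon 3 AGG (Arg): third position 2-fold.
Codon 4 GAG (Glu): third position 2-fold.
Codon 5 TTG (Leu): third position 2-fold.
Codon 6 GAC (Asp): third position 2-fold.
Codon 7 ATT (Ile): third position 3-fold.
Codon 8 GAG (Glu): third position 2-fold.
Four-fold degenerate third positions: 1.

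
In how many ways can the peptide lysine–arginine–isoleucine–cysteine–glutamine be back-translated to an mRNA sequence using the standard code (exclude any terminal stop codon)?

Lys: 2 codons.
Arg: 6 codons.
Ile: 3 codons.
Cys: 2 codons.
Gln: 2 codons.
2 × 6 × 3 × 2 × 2 = 144.

144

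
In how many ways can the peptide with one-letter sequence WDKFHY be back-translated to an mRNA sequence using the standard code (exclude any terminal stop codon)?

32

Trp: 1 codon.
Asp: 2 codons.
Lys: 2 codons.
Phe: 2 codons.
His: 2 codons.
Tyr: 2 codons.
1 × 2 × 2 × 2 × 2 × 2 = 32.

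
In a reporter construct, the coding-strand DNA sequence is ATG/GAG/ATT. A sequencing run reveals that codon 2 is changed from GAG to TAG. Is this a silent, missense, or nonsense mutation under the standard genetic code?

Position 4 falls in codon 2: GAG → Glu.
After the substitution the codon is TAG → Stop.
The new codon is a stop codon, so this is a nonsense mutation.

nonsense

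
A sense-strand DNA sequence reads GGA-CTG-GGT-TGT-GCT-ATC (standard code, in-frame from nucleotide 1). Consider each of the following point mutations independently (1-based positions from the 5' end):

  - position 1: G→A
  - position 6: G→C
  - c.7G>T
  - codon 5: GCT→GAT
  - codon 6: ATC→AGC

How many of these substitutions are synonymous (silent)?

Codon 1: GGA (Gly) → AGA (Arg) — missense.
Codon 2: CTG (Leu) → CTC (Leu) — synonymous.
Codon 3: GGT (Gly) → TGT (Cys) — missense.
Codon 5: GCT (Ala) → GAT (Asp) — missense.
Codon 6: ATC (Ile) → AGC (Ser) — missense.
Synonymous: 1 of 5.

1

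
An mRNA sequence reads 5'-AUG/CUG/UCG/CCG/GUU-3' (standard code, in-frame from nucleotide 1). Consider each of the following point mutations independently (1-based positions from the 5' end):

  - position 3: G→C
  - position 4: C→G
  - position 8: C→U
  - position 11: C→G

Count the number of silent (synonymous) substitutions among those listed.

0

Codon 1: AUG (Met) → AUC (Ile) — missense.
Codon 2: CUG (Leu) → GUG (Val) — missense.
Codon 3: UCG (Ser) → UUG (Leu) — missense.
Codon 4: CCG (Pro) → CGG (Arg) — missense.
Synonymous: 0 of 4.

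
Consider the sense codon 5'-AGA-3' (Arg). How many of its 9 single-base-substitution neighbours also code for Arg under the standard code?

2

Position 1: CGA → 1 synonymous.
Position 2: none → 0 synonymous.
Position 3: AGG → 1 synonymous.
Total: 1 + 0 + 1 = 2.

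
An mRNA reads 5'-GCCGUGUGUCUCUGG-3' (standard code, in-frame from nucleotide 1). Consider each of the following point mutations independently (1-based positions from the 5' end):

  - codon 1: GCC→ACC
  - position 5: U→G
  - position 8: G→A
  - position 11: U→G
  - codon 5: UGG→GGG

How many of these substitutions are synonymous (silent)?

Codon 1: GCC (Ala) → ACC (Thr) — missense.
Codon 2: GUG (Val) → GGG (Gly) — missense.
Codon 3: UGU (Cys) → UAU (Tyr) — missense.
Codon 4: CUC (Leu) → CGC (Arg) — missense.
Codon 5: UGG (Trp) → GGG (Gly) — missense.
Synonymous: 0 of 5.

0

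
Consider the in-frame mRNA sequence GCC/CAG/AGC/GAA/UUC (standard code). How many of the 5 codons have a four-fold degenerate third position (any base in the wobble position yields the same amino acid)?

1

Codon 1 GCC (Ala): third position 4-fold.
Codon 2 CAG (Gln): third position 2-fold.
Codon 3 AGC (Ser): third position 2-fold.
Codon 4 GAA (Glu): third position 2-fold.
Codon 5 UUC (Phe): third position 2-fold.
Four-fold degenerate third positions: 1.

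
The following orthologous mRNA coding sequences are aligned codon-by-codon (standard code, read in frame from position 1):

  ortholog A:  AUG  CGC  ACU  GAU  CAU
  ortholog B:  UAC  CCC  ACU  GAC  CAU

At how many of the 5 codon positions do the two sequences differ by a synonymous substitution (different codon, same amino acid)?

Codon 1: AUG Met / UAC Tyr — nonsynonymous.
Codon 2: CGC Arg / CCC Pro — nonsynonymous.
Codon 3: ACU Thr / ACU Thr — identical.
Codon 4: GAU Asp / GAC Asp — synonymous.
Codon 5: CAU His / CAU His — identical.
Synonymous differences: 1.

1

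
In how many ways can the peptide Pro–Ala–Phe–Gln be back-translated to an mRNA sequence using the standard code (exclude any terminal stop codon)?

64

Pro: 4 codons.
Ala: 4 codons.
Phe: 2 codons.
Gln: 2 codons.
4 × 4 × 2 × 2 = 64.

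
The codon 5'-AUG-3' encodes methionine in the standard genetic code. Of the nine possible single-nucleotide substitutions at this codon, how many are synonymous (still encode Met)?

0

Position 1: none → 0 synonymous.
Position 2: none → 0 synonymous.
Position 3: none → 0 synonymous.
Total: 0 + 0 + 0 = 0.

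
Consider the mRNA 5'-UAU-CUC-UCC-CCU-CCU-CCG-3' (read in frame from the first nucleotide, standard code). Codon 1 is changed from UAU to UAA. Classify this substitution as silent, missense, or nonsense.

nonsense

Position 3 falls in codon 1: UAU → Tyr.
After the substitution the codon is UAA → Stop.
The new codon is a stop codon, so this is a nonsense mutation.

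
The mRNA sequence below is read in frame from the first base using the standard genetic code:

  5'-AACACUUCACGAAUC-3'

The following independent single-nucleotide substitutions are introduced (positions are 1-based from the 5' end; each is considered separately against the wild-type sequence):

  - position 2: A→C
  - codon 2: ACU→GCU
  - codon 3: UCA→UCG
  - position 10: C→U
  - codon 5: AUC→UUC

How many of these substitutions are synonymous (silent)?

Codon 1: AAC (Asn) → ACC (Thr) — missense.
Codon 2: ACU (Thr) → GCU (Ala) — missense.
Codon 3: UCA (Ser) → UCG (Ser) — synonymous.
Codon 4: CGA (Arg) → UGA (Stop) — nonsense.
Codon 5: AUC (Ile) → UUC (Phe) — missense.
Synonymous: 1 of 5.

1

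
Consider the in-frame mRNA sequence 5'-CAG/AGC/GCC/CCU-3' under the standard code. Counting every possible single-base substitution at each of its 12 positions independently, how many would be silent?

Codon 1 (CAG, Gln): 1 synonymous substitution.
Codon 2 (AGC, Ser): 1 synonymous substitution.
Codon 3 (GCC, Ala): 3 synonymous substitutions.
Codon 4 (CCU, Pro): 3 synonymous substitutions.
Total: 1 + 1 + 3 + 3 = 8.

8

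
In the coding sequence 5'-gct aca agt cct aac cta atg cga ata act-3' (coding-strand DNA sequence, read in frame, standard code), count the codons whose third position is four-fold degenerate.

Codon 1 GCT (Ala): third position 4-fold.
Codon 2 ACA (Thr): third position 4-fold.
Codon 3 AGT (Ser): third position 2-fold.
Codon 4 CCT (Pro): third position 4-fold.
Codon 5 AAC (Asn): third position 2-fold.
Codon 6 CTA (Leu): third position 4-fold.
Codon 7 ATG (Met): third position 1-fold.
Codon 8 CGA (Arg): third position 4-fold.
Codon 9 ATA (Ile): third position 3-fold.
Codon 10 ACT (Thr): third position 4-fold.
Four-fold degenerate third positions: 6.

6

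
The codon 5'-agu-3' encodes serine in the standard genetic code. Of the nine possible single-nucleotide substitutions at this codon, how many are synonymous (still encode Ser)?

Position 1: none → 0 synonymous.
Position 2: none → 0 synonymous.
Position 3: AGC → 1 synonymous.
Total: 0 + 0 + 1 = 1.

1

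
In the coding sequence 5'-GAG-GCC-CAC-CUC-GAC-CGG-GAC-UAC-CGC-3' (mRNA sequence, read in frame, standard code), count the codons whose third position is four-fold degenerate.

4

Codon 1 GAG (Glu): third position 2-fold.
Codon 2 GCC (Ala): third position 4-fold.
Codon 3 CAC (His): third position 2-fold.
Codon 4 CUC (Leu): third position 4-fold.
Codon 5 GAC (Asp): third position 2-fold.
Codon 6 CGG (Arg): third position 4-fold.
Codon 7 GAC (Asp): third position 2-fold.
Codon 8 UAC (Tyr): third position 2-fold.
Codon 9 CGC (Arg): third position 4-fold.
Four-fold degenerate third positions: 4.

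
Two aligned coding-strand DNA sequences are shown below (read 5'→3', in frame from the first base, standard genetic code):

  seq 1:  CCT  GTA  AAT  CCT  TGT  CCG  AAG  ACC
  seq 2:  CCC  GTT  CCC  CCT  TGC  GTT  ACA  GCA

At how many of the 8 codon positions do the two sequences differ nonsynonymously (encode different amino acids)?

Codon 1: CCT Pro / CCC Pro — synonymous.
Codon 2: GTA Val / GTT Val — synonymous.
Codon 3: AAT Asn / CCC Pro — nonsynonymous.
Codon 4: CCT Pro / CCT Pro — identical.
Codon 5: TGT Cys / TGC Cys — synonymous.
Codon 6: CCG Pro / GTT Val — nonsynonymous.
Codon 7: AAG Lys / ACA Thr — nonsynonymous.
Codon 8: ACC Thr / GCA Ala — nonsynonymous.
Nonsynonymous differences: 4.

4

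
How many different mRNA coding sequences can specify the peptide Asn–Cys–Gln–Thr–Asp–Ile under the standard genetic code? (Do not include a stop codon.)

192

Asn: 2 codons.
Cys: 2 codons.
Gln: 2 codons.
Thr: 4 codons.
Asp: 2 codons.
Ile: 3 codons.
2 × 2 × 2 × 4 × 2 × 3 = 192.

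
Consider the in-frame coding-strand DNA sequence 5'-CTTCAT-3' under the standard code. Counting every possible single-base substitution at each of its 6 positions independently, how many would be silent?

Codon 1 (CTT, Leu): 3 synonymous substitutions.
Codon 2 (CAT, His): 1 synonymous substitution.
Total: 3 + 1 = 4.

4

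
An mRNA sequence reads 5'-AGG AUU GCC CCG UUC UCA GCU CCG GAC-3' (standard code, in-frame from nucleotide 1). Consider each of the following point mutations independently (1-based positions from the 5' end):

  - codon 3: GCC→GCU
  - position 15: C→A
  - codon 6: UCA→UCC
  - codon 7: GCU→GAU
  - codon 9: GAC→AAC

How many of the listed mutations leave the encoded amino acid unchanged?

2

Codon 3: GCC (Ala) → GCU (Ala) — synonymous.
Codon 5: UUC (Phe) → UUA (Leu) — missense.
Codon 6: UCA (Ser) → UCC (Ser) — synonymous.
Codon 7: GCU (Ala) → GAU (Asp) — missense.
Codon 9: GAC (Asp) → AAC (Asn) — missense.
Synonymous: 2 of 5.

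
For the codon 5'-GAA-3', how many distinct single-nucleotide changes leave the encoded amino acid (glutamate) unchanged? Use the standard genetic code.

Position 1: none → 0 synonymous.
Position 2: none → 0 synonymous.
Position 3: GAG → 1 synonymous.
Total: 0 + 0 + 1 = 1.

1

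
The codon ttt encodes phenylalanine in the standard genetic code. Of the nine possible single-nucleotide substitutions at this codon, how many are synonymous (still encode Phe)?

1

Position 1: none → 0 synonymous.
Position 2: none → 0 synonymous.
Position 3: TTC → 1 synonymous.
Total: 0 + 0 + 1 = 1.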